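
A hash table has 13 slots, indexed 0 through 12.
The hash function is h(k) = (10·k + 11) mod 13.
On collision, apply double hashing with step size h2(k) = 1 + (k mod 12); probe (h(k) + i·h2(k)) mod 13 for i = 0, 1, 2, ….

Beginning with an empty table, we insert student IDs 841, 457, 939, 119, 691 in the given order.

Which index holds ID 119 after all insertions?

4

841: h=10 → slot 10
457: h=5 → slot 5
939: h=2 → slot 2
119: h=5, h2=12, probe 5,4 → slot 4
691: h=5, h2=8, probe 5,0 → slot 0
Table: [691, -, 939, -, 119, 457, -, -, -, -, 841, -, -]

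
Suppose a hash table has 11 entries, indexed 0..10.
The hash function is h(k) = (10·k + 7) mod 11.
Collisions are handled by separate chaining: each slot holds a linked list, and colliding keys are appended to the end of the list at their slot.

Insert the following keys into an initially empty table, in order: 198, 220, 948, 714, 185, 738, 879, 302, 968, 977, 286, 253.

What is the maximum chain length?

198 → bucket 7
220 → bucket 7 (collision)
948 → bucket 5
714 → bucket 8
185 → bucket 9
738 → bucket 6
879 → bucket 8 (collision)
302 → bucket 2
968 → bucket 7 (collision)
977 → bucket 9 (collision)
286 → bucket 7 (collision)
253 → bucket 7 (collision)
Final buckets:
0: -
1: -
2: 302
3: -
4: -
5: 948
6: 738
7: 198 -> 220 -> 968 -> 286 -> 253
8: 714 -> 879
9: 185 -> 977
10: -

5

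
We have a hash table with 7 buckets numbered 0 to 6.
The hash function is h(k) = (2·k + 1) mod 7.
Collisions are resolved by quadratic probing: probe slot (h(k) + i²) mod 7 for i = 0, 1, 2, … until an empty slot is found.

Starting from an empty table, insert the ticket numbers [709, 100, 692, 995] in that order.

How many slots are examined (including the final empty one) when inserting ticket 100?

709: h=5 => slot 5
100: h=5, probe 5,6 => slot 6
692: h=6, probe 6,0 => slot 0
995: h=3 => slot 3
Table: [692, ., ., 995, ., 709, 100]

2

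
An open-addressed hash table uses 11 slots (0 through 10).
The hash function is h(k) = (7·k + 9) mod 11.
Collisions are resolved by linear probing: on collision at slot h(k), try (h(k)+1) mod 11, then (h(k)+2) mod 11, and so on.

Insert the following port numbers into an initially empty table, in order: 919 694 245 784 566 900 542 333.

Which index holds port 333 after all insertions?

919: h=7 → slot 7
694: h=5 → slot 5
245: h=8 → slot 8
784: h=8, probe 8,9 → slot 9
566: h=0 → slot 0
900: h=6 → slot 6
542: h=8, probe 8,9,10 → slot 10
333: h=8, probe 8,9,10,0,1 → slot 1
Table: [566, 333, ∅, ∅, ∅, 694, 900, 919, 245, 784, 542]

1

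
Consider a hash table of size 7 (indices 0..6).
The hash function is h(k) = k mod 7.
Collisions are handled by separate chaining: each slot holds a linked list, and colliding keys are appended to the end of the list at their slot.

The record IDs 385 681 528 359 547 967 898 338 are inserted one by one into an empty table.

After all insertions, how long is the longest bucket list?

4

Insert 385: h=0, bucket 0 empty -> new chain.
Insert 681: h=2, bucket 2 empty -> new chain.
Insert 528: h=3, bucket 3 empty -> new chain.
Insert 359: h=2, bucket 2 nonempty -> append to chain.
Insert 547: h=1, bucket 1 empty -> new chain.
Insert 967: h=1, bucket 1 nonempty -> append to chain.
Insert 898: h=2, bucket 2 nonempty -> append to chain.
Insert 338: h=2, bucket 2 nonempty -> append to chain.
Final buckets:
0: 385
1: 547 -> 967
2: 681 -> 359 -> 898 -> 338
3: 528
4: ∅
5: ∅
6: ∅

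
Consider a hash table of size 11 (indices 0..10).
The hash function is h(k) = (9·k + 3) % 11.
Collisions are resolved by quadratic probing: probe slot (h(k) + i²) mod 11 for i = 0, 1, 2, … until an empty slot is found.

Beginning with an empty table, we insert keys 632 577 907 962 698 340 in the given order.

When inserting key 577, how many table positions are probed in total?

2

Insert 632: h=4, slot 4 empty => index 4.
Insert 577: h=4, slot 4 occupied => index 5.
Insert 907: h=4, slots 4,5 occupied => index 8.
Insert 962: h=4, slots 4,5,8 occupied => index 2.
Insert 698: h=4, slots 4,5,8,2 occupied => index 9.
Insert 340: h=5, slot 5 occupied => index 6.
Table: [∅, ∅, 962, ∅, 632, 577, 340, ∅, 907, 698, ∅]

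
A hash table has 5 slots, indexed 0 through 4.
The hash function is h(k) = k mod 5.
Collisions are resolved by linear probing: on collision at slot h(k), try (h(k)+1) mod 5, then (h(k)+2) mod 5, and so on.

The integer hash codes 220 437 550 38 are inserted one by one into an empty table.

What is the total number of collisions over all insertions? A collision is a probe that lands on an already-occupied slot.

220 hashes to 0; slot 0 is free → place at 0.
437 hashes to 2; slot 2 is free → place at 2.
550 hashes to 0; 0 taken → place at 1.
38 hashes to 3; slot 3 is free → place at 3.
Table: [220, 550, 437, 38, —]

1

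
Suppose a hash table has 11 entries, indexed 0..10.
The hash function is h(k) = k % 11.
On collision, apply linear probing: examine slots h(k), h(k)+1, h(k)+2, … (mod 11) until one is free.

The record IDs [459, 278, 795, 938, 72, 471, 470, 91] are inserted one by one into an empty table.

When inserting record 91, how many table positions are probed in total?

459: h=8 → slot 8
278: h=3 → slot 3
795: h=3, probe 3,4 → slot 4
938: h=3, probe 3,4,5 → slot 5
72: h=6 → slot 6
471: h=9 → slot 9
470: h=8, probe 8,9,10 → slot 10
91: h=3, probe 3,4,5,6,7 → slot 7
Table: [., ., ., 278, 795, 938, 72, 91, 459, 471, 470]

5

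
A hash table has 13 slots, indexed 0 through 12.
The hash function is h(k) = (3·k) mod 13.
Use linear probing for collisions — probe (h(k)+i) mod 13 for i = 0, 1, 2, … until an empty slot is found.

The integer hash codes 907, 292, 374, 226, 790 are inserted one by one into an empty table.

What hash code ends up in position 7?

Insert 907: h=4, slot 4 empty => index 4.
Insert 292: h=5, slot 5 empty => index 5.
Insert 374: h=4, slots 4,5 occupied => index 6.
Insert 226: h=2, slot 2 empty => index 2.
Insert 790: h=4, slots 4,5,6 occupied => index 7.
Table: [∅, ∅, 226, ∅, 907, 292, 374, 790, ∅, ∅, ∅, ∅, ∅]

790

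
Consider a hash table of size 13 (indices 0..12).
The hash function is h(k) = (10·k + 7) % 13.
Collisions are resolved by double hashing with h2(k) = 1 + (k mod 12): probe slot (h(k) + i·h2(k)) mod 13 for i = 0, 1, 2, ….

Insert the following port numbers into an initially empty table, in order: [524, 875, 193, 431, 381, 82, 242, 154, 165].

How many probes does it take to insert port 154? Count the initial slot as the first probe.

2

524: h=8 => slot 8
875: h=8, h2=12, probe 8,7 => slot 7
193: h=0 => slot 0
431: h=1 => slot 1
381: h=8, h2=10, probe 8,5 => slot 5
82: h=8, h2=11, probe 8,6 => slot 6
242: h=9 => slot 9
154: h=0, h2=11, probe 0,11 => slot 11
165: h=6, h2=10, probe 6,3 => slot 3
Table: [193, 431, -, 165, -, 381, 82, 875, 524, 242, -, 154, -]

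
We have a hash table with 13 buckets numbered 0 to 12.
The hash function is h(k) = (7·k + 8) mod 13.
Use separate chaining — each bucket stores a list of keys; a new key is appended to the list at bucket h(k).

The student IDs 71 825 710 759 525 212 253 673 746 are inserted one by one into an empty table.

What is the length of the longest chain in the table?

3

71 → bucket 11
825 → bucket 11 (collision)
710 → bucket 12
759 → bucket 4
525 → bucket 4 (collision)
212 → bucket 10
253 → bucket 11 (collision)
673 → bucket 0
746 → bucket 4 (collision)
Final buckets:
0: 673
1: -
2: -
3: -
4: 759 -> 525 -> 746
5: -
6: -
7: -
8: -
9: -
10: 212
11: 71 -> 825 -> 253
12: 710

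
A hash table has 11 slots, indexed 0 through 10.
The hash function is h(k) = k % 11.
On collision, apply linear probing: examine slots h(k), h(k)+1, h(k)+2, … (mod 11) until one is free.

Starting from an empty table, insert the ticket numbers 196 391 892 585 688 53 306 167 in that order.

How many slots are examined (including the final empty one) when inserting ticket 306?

3

196: h=9 → slot 9
391: h=6 → slot 6
892: h=1 → slot 1
585: h=2 → slot 2
688: h=6, probe 6,7 → slot 7
53: h=9, probe 9,10 → slot 10
306: h=9, probe 9,10,0 → slot 0
167: h=2, probe 2,3 → slot 3
Table: [306, 892, 585, 167, -, -, 391, 688, -, 196, 53]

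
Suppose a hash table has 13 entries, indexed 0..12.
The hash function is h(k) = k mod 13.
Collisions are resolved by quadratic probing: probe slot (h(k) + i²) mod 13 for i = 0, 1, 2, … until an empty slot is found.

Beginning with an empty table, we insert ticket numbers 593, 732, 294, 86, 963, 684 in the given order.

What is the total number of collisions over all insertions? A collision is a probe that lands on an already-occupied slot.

593 hashes to 8; slot 8 is free -> place at 8.
732 hashes to 4; slot 4 is free -> place at 4.
294 hashes to 8; 8 taken -> place at 9.
86 hashes to 8; 8,9 taken -> place at 12.
963 hashes to 1; slot 1 is free -> place at 1.
684 hashes to 8; 8,9,12,4 taken -> place at 11.
Table: [—, 963, —, —, 732, —, —, —, 593, 294, —, 684, 86]

7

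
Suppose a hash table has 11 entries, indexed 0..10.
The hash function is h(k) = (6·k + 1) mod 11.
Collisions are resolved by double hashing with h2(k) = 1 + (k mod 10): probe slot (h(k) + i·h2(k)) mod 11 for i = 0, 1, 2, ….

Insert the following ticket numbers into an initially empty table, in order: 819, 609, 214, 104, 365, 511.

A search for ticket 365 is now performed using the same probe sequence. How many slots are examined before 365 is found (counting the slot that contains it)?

Insert 819: h=9, slot 9 empty => index 9.
Insert 609: h=3, slot 3 empty => index 3.
Insert 214: h=9, h2=5, slots 9,3 occupied => index 8.
Insert 104: h=9, h2=5, slots 9,3,8 occupied => index 2.
Insert 365: h=2, h2=6, slots 2,8,3,9 occupied => index 4.
Insert 511: h=9, h2=2, slot 9 occupied => index 0.
Table: [511, -, 104, 609, 365, -, -, -, 214, 819, -]
Lookup 365: h=2, h2=6, probe 2,8,3,9,4 → found at 4.

5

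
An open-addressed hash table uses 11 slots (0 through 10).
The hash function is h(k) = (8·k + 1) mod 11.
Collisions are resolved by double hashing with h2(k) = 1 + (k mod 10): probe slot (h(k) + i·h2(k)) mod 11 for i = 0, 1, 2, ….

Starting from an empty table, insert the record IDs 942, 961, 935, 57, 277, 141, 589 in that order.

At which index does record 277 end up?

3

942 hashes to 2; slot 2 is free → place at 2.
961 hashes to 0; slot 0 is free → place at 0.
935 hashes to 1; slot 1 is free → place at 1.
57 hashes to 6; slot 6 is free → place at 6.
277 hashes to 6, h2=8; 6 taken → place at 3.
141 hashes to 7; slot 7 is free → place at 7.
589 hashes to 5; slot 5 is free → place at 5.
Table: [961, 935, 942, 277, ., 589, 57, 141, ., ., .]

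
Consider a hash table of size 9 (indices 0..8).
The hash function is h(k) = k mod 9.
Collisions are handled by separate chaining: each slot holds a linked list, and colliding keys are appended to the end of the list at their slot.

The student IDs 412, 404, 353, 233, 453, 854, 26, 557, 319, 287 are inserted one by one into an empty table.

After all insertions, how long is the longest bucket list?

Insert 412: h=7, bucket 7 empty → new chain.
Insert 404: h=8, bucket 8 empty → new chain.
Insert 353: h=2, bucket 2 empty → new chain.
Insert 233: h=8, bucket 8 nonempty → append to chain.
Insert 453: h=3, bucket 3 empty → new chain.
Insert 854: h=8, bucket 8 nonempty → append to chain.
Insert 26: h=8, bucket 8 nonempty → append to chain.
Insert 557: h=8, bucket 8 nonempty → append to chain.
Insert 319: h=4, bucket 4 empty → new chain.
Insert 287: h=8, bucket 8 nonempty → append to chain.
Final buckets:
0: _
1: _
2: 353
3: 453
4: 319
5: _
6: _
7: 412
8: 404 -> 233 -> 854 -> 26 -> 557 -> 287

6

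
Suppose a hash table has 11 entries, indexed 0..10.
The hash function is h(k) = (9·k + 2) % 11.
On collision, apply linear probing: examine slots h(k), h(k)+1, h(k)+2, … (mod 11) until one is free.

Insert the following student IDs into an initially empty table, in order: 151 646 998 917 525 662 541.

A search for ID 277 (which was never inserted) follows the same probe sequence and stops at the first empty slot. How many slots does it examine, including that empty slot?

151: h=8 -> slot 8
646: h=8, probe 8,9 -> slot 9
998: h=8, probe 8,9,10 -> slot 10
917: h=5 -> slot 5
525: h=8, probe 8,9,10,0 -> slot 0
662: h=9, probe 9,10,0,1 -> slot 1
541: h=9, probe 9,10,0,1,2 -> slot 2
Table: [525, 662, 541, ., ., 917, ., ., 151, 646, 998]
Lookup 277: h=9, probe 9,10,0,1,2,3 → slot 3 empty, not found.

6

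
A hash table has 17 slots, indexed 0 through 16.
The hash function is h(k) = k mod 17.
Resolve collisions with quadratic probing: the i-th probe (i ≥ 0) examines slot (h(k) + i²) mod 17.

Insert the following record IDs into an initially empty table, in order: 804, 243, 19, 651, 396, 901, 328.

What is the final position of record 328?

804 hashes to 5; slot 5 is free -> place at 5.
243 hashes to 5; 5 taken -> place at 6.
19 hashes to 2; slot 2 is free -> place at 2.
651 hashes to 5; 5,6 taken -> place at 9.
396 hashes to 5; 5,6,9 taken -> place at 14.
901 hashes to 0; slot 0 is free -> place at 0.
328 hashes to 5; 5,6,9,14 taken -> place at 4.
Table: [901, -, 19, -, 328, 804, 243, -, -, 651, -, -, -, -, 396, -, -]

4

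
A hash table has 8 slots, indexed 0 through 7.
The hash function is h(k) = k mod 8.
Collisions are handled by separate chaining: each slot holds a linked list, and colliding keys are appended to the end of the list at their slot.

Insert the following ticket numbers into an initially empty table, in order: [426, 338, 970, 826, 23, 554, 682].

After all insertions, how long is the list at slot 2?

Insert 426: h=2, bucket 2 empty → new chain.
Insert 338: h=2, bucket 2 nonempty → append to chain.
Insert 970: h=2, bucket 2 nonempty → append to chain.
Insert 826: h=2, bucket 2 nonempty → append to chain.
Insert 23: h=7, bucket 7 empty → new chain.
Insert 554: h=2, bucket 2 nonempty → append to chain.
Insert 682: h=2, bucket 2 nonempty → append to chain.
Final buckets:
0: .
1: .
2: 426 -> 338 -> 970 -> 826 -> 554 -> 682
3: .
4: .
5: .
6: .
7: 23

6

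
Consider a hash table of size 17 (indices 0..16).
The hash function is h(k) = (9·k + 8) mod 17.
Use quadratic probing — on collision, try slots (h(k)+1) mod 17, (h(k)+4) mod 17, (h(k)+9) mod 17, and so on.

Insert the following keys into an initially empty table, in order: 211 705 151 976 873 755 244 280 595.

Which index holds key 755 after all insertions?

Insert 211: h=3, slot 3 empty -> index 3.
Insert 705: h=12, slot 12 empty -> index 12.
Insert 151: h=7, slot 7 empty -> index 7.
Insert 976: h=3, slot 3 occupied -> index 4.
Insert 873: h=11, slot 11 empty -> index 11.
Insert 755: h=3, slots 3,4,7,12 occupied -> index 2.
Insert 244: h=11, slots 11,12 occupied -> index 15.
Insert 280: h=12, slot 12 occupied -> index 13.
Insert 595: h=8, slot 8 empty -> index 8.
Table: [., ., 755, 211, 976, ., ., 151, 595, ., ., 873, 705, 280, ., 244, .]

2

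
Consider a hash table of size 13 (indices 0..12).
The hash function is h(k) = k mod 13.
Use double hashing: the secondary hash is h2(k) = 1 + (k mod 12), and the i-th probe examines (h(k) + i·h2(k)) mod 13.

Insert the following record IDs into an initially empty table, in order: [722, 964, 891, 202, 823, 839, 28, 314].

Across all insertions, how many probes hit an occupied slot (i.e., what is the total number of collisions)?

7

722 hashes to 7; slot 7 is free -> place at 7.
964 hashes to 2; slot 2 is free -> place at 2.
891 hashes to 7, h2=4; 7 taken -> place at 11.
202 hashes to 7, h2=11; 7 taken -> place at 5.
823 hashes to 4; slot 4 is free -> place at 4.
839 hashes to 7, h2=12; 7 taken -> place at 6.
28 hashes to 2, h2=5; 2,7 taken -> place at 12.
314 hashes to 2, h2=3; 2,5 taken -> place at 8.
Table: [_, _, 964, _, 823, 202, 839, 722, 314, _, _, 891, 28]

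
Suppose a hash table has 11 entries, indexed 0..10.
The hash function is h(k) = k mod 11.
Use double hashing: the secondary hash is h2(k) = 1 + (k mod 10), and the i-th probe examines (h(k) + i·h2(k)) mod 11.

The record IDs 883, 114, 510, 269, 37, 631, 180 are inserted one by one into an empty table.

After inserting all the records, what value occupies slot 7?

883 hashes to 3; slot 3 is free => place at 3.
114 hashes to 4; slot 4 is free => place at 4.
510 hashes to 4, h2=1; 4 taken => place at 5.
269 hashes to 5, h2=10; 5,4,3 taken => place at 2.
37 hashes to 4, h2=8; 4 taken => place at 1.
631 hashes to 4, h2=2; 4 taken => place at 6.
180 hashes to 4, h2=1; 4,5,6 taken => place at 7.
Table: [-, 37, 269, 883, 114, 510, 631, 180, -, -, -]

180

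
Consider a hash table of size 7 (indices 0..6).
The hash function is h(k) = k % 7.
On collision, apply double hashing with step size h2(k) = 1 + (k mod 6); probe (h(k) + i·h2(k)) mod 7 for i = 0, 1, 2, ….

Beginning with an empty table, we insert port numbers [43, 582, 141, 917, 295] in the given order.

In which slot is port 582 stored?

2

43 hashes to 1; slot 1 is free => place at 1.
582 hashes to 1, h2=1; 1 taken => place at 2.
141 hashes to 1, h2=4; 1 taken => place at 5.
917 hashes to 0; slot 0 is free => place at 0.
295 hashes to 1, h2=2; 1 taken => place at 3.
Table: [917, 43, 582, 295, ∅, 141, ∅]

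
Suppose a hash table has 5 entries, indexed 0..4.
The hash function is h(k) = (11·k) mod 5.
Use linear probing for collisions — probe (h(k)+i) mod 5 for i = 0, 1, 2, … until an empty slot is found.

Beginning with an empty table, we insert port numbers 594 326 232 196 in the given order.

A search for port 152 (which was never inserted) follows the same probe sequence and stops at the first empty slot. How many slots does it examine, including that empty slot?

4

594: h=4 => slot 4
326: h=1 => slot 1
232: h=2 => slot 2
196: h=1, probe 1,2,3 => slot 3
Table: [∅, 326, 232, 196, 594]
Lookup 152: h=2, probe 2,3,4,0 → slot 0 empty, not found.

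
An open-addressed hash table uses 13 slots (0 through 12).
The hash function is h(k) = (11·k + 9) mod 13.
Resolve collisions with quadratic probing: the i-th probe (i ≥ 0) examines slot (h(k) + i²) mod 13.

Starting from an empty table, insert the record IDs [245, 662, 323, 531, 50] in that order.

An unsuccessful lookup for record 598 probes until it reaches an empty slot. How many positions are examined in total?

245 hashes to 0; slot 0 is free => place at 0.
662 hashes to 11; slot 11 is free => place at 11.
323 hashes to 0; 0 taken => place at 1.
531 hashes to 0; 0,1 taken => place at 4.
50 hashes to 0; 0,1,4 taken => place at 9.
Table: [245, 323, ., ., 531, ., ., ., ., 50, ., 662, .]
Lookup 598: h=9, probe 9,10 → slot 10 empty, not found.

2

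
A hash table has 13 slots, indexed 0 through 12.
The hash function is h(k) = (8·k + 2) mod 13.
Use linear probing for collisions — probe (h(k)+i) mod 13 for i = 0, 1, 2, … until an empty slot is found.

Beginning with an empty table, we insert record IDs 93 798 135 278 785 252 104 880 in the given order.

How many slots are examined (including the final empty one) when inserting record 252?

Insert 93: h=5, slot 5 empty → index 5.
Insert 798: h=3, slot 3 empty → index 3.
Insert 135: h=3, slot 3 occupied → index 4.
Insert 278: h=3, slots 3,4,5 occupied → index 6.
Insert 785: h=3, slots 3,4,5,6 occupied → index 7.
Insert 252: h=3, slots 3,4,5,6,7 occupied → index 8.
Insert 104: h=2, slot 2 empty → index 2.
Insert 880: h=9, slot 9 empty → index 9.
Table: [., ., 104, 798, 135, 93, 278, 785, 252, 880, ., ., .]

6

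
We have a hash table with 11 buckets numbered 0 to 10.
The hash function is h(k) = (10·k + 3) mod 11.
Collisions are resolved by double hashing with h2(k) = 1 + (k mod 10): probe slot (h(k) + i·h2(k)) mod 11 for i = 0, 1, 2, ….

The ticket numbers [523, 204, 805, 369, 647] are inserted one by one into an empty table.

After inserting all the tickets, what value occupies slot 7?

369

523 hashes to 8; slot 8 is free => place at 8.
204 hashes to 8, h2=5; 8 taken => place at 2.
805 hashes to 1; slot 1 is free => place at 1.
369 hashes to 8, h2=10; 8 taken => place at 7.
647 hashes to 5; slot 5 is free => place at 5.
Table: [., 805, 204, ., ., 647, ., 369, 523, ., .]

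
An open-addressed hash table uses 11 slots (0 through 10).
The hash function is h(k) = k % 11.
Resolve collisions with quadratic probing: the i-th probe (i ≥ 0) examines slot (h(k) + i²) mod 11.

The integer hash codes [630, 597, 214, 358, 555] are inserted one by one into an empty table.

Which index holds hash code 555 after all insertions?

Insert 630: h=3, slot 3 empty => index 3.
Insert 597: h=3, slot 3 occupied => index 4.
Insert 214: h=5, slot 5 empty => index 5.
Insert 358: h=6, slot 6 empty => index 6.
Insert 555: h=5, slots 5,6 occupied => index 9.
Table: [—, —, —, 630, 597, 214, 358, —, —, 555, —]

9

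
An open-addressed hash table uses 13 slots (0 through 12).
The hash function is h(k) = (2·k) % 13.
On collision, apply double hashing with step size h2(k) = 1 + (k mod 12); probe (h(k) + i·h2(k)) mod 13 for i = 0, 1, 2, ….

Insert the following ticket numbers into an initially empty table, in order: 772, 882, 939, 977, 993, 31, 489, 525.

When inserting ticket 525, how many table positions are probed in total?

4

772 hashes to 10; slot 10 is free => place at 10.
882 hashes to 9; slot 9 is free => place at 9.
939 hashes to 6; slot 6 is free => place at 6.
977 hashes to 4; slot 4 is free => place at 4.
993 hashes to 10, h2=10; 10 taken => place at 7.
31 hashes to 10, h2=8; 10 taken => place at 5.
489 hashes to 3; slot 3 is free => place at 3.
525 hashes to 10, h2=10; 10,7,4 taken => place at 1.
Table: [∅, 525, ∅, 489, 977, 31, 939, 993, ∅, 882, 772, ∅, ∅]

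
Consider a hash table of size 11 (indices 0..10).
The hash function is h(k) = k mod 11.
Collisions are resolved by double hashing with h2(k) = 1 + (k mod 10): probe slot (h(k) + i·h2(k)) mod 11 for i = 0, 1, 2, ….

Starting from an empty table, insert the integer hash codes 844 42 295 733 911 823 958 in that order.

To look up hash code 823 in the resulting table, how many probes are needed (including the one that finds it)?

844: h=8 => slot 8
42: h=9 => slot 9
295: h=9, h2=6, probe 9,4 => slot 4
733: h=7 => slot 7
911: h=9, h2=2, probe 9,0 => slot 0
823: h=9, h2=4, probe 9,2 => slot 2
958: h=1 => slot 1
Table: [911, 958, 823, —, 295, —, —, 733, 844, 42, —]
Lookup 823: h=9, h2=4, probe 9,2 → found at 2.

2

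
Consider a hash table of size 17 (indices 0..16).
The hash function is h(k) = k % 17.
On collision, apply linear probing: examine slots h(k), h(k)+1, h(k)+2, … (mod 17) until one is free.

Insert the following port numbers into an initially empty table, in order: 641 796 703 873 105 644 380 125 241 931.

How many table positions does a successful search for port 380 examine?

641: h=12 => slot 12
796: h=14 => slot 14
703: h=6 => slot 6
873: h=6, probe 6,7 => slot 7
105: h=3 => slot 3
644: h=15 => slot 15
380: h=6, probe 6,7,8 => slot 8
125: h=6, probe 6,7,8,9 => slot 9
241: h=3, probe 3,4 => slot 4
931: h=13 => slot 13
Table: [-, -, -, 105, 241, -, 703, 873, 380, 125, -, -, 641, 931, 796, 644, -]
Lookup 380: h=6, probe 6,7,8 → found at 8.

3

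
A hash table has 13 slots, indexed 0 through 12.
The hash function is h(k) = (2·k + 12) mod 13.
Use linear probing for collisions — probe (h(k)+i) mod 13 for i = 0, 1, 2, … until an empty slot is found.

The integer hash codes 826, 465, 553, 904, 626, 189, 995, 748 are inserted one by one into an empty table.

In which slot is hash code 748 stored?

7

826: h=0 -> slot 0
465: h=6 -> slot 6
553: h=0, probe 0,1 -> slot 1
904: h=0, probe 0,1,2 -> slot 2
626: h=3 -> slot 3
189: h=0, probe 0,1,2,3,4 -> slot 4
995: h=0, probe 0,1,2,3,4,5 -> slot 5
748: h=0, probe 0,1,2,3,4,5,6,7 -> slot 7
Table: [826, 553, 904, 626, 189, 995, 465, 748, -, -, -, -, -]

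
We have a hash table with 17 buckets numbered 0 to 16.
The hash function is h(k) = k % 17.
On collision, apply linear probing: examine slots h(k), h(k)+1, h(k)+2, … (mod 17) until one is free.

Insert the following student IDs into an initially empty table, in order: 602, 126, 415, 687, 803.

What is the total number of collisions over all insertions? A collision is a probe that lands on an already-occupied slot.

6

602 hashes to 7; slot 7 is free → place at 7.
126 hashes to 7; 7 taken → place at 8.
415 hashes to 7; 7,8 taken → place at 9.
687 hashes to 7; 7,8,9 taken → place at 10.
803 hashes to 4; slot 4 is free → place at 4.
Table: [-, -, -, -, 803, -, -, 602, 126, 415, 687, -, -, -, -, -, -]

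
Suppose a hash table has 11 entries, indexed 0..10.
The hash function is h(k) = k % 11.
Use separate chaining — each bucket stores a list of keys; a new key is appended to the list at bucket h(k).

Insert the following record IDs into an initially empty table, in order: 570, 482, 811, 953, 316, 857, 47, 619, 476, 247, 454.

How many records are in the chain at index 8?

2

Insert 570: h=9, bucket 9 empty → new chain.
Insert 482: h=9, bucket 9 nonempty → append to chain.
Insert 811: h=8, bucket 8 empty → new chain.
Insert 953: h=7, bucket 7 empty → new chain.
Insert 316: h=8, bucket 8 nonempty → append to chain.
Insert 857: h=10, bucket 10 empty → new chain.
Insert 47: h=3, bucket 3 empty → new chain.
Insert 619: h=3, bucket 3 nonempty → append to chain.
Insert 476: h=3, bucket 3 nonempty → append to chain.
Insert 247: h=5, bucket 5 empty → new chain.
Insert 454: h=3, bucket 3 nonempty → append to chain.
Final buckets:
0: .
1: .
2: .
3: 47 -> 619 -> 476 -> 454
4: .
5: 247
6: .
7: 953
8: 811 -> 316
9: 570 -> 482
10: 857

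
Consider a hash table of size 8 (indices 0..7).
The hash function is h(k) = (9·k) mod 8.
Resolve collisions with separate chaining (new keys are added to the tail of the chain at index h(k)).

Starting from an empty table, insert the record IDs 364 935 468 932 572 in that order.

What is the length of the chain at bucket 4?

Insert 364: h=4, bucket 4 empty -> new chain.
Insert 935: h=7, bucket 7 empty -> new chain.
Insert 468: h=4, bucket 4 nonempty -> append to chain.
Insert 932: h=4, bucket 4 nonempty -> append to chain.
Insert 572: h=4, bucket 4 nonempty -> append to chain.
Final buckets:
0: .
1: .
2: .
3: .
4: 364 -> 468 -> 932 -> 572
5: .
6: .
7: 935

4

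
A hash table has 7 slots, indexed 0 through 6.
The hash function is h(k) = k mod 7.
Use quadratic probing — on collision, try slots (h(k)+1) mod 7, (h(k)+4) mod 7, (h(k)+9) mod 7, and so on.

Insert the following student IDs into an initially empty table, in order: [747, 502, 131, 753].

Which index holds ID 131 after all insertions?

747: h=5 → slot 5
502: h=5, probe 5,6 → slot 6
131: h=5, probe 5,6,2 → slot 2
753: h=4 → slot 4
Table: [., ., 131, ., 753, 747, 502]

2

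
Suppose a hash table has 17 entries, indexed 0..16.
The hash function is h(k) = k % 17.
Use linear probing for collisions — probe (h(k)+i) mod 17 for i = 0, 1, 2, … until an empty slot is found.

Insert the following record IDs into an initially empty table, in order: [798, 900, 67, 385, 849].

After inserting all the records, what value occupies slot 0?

798: h=16 -> slot 16
900: h=16, probe 16,0 -> slot 0
67: h=16, probe 16,0,1 -> slot 1
385: h=11 -> slot 11
849: h=16, probe 16,0,1,2 -> slot 2
Table: [900, 67, 849, ., ., ., ., ., ., ., ., 385, ., ., ., ., 798]

900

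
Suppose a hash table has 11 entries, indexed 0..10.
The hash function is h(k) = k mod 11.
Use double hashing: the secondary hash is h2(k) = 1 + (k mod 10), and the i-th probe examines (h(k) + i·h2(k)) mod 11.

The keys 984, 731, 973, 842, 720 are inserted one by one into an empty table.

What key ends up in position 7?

731

984: h=5 → slot 5
731: h=5, h2=2, probe 5,7 → slot 7
973: h=5, h2=4, probe 5,9 → slot 9
842: h=6 → slot 6
720: h=5, h2=1, probe 5,6,7,8 → slot 8
Table: [., ., ., ., ., 984, 842, 731, 720, 973, .]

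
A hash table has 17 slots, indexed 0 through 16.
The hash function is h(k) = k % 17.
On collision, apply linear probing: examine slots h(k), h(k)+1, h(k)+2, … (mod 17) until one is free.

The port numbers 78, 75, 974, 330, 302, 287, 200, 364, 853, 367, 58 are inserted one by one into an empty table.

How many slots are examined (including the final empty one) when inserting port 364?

Insert 78: h=10, slot 10 empty → index 10.
Insert 75: h=7, slot 7 empty → index 7.
Insert 974: h=5, slot 5 empty → index 5.
Insert 330: h=7, slot 7 occupied → index 8.
Insert 302: h=13, slot 13 empty → index 13.
Insert 287: h=15, slot 15 empty → index 15.
Insert 200: h=13, slot 13 occupied → index 14.
Insert 364: h=7, slots 7,8 occupied → index 9.
Insert 853: h=3, slot 3 empty → index 3.
Insert 367: h=10, slot 10 occupied → index 11.
Insert 58: h=7, slots 7,8,9,10,11 occupied → index 12.
Table: [∅, ∅, ∅, 853, ∅, 974, ∅, 75, 330, 364, 78, 367, 58, 302, 200, 287, ∅]

3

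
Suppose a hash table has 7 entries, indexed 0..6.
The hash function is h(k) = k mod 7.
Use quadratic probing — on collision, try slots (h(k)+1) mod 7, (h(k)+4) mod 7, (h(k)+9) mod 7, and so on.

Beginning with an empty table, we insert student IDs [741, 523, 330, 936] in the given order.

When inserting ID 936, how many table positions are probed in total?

741 hashes to 6; slot 6 is free → place at 6.
523 hashes to 5; slot 5 is free → place at 5.
330 hashes to 1; slot 1 is free → place at 1.
936 hashes to 5; 5,6 taken → place at 2.
Table: [_, 330, 936, _, _, 523, 741]

3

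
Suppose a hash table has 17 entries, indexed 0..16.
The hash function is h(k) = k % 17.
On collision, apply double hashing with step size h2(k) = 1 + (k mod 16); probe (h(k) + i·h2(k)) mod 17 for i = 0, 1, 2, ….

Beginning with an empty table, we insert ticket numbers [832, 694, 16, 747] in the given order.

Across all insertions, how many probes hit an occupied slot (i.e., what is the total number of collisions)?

2

832: h=16 => slot 16
694: h=14 => slot 14
16: h=16, h2=1, probe 16,0 => slot 0
747: h=16, h2=12, probe 16,11 => slot 11
Table: [16, ., ., ., ., ., ., ., ., ., ., 747, ., ., 694, ., 832]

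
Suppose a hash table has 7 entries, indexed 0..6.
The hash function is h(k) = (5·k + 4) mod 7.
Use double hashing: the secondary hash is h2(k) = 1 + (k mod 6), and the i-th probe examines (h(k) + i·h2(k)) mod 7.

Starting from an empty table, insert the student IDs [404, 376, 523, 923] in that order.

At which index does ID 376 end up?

6

Insert 404: h=1, slot 1 empty → index 1.
Insert 376: h=1, h2=5, slot 1 occupied → index 6.
Insert 523: h=1, h2=2, slot 1 occupied → index 3.
Insert 923: h=6, h2=6, slot 6 occupied → index 5.
Table: [—, 404, —, 523, —, 923, 376]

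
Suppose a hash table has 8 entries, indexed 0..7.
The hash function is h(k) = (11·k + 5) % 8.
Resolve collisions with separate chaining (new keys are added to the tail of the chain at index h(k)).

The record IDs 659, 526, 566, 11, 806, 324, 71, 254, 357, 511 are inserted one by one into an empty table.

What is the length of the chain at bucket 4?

1

659 → bucket 6
526 → bucket 7
566 → bucket 7 (collision)
11 → bucket 6 (collision)
806 → bucket 7 (collision)
324 → bucket 1
71 → bucket 2
254 → bucket 7 (collision)
357 → bucket 4
511 → bucket 2 (collision)
Final buckets:
0: _
1: 324
2: 71 -> 511
3: _
4: 357
5: _
6: 659 -> 11
7: 526 -> 566 -> 806 -> 254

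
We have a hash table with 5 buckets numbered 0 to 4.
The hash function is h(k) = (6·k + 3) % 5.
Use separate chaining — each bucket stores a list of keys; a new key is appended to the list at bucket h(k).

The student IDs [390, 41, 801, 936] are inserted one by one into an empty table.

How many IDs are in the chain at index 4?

3

Insert 390: h=3, bucket 3 empty → new chain.
Insert 41: h=4, bucket 4 empty → new chain.
Insert 801: h=4, bucket 4 nonempty → append to chain.
Insert 936: h=4, bucket 4 nonempty → append to chain.
Final buckets:
0: _
1: _
2: _
3: 390
4: 41 -> 801 -> 936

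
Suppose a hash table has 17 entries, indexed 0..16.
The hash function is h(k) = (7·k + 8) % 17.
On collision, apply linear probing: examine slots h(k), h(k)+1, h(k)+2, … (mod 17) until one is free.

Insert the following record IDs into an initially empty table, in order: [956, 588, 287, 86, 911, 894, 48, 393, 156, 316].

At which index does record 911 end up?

956 hashes to 2; slot 2 is free => place at 2.
588 hashes to 10; slot 10 is free => place at 10.
287 hashes to 11; slot 11 is free => place at 11.
86 hashes to 15; slot 15 is free => place at 15.
911 hashes to 10; 10,11 taken => place at 12.
894 hashes to 10; 10,11,12 taken => place at 13.
48 hashes to 4; slot 4 is free => place at 4.
393 hashes to 5; slot 5 is free => place at 5.
156 hashes to 12; 12,13 taken => place at 14.
316 hashes to 10; 10,11,12,13,14,15 taken => place at 16.
Table: [., ., 956, ., 48, 393, ., ., ., ., 588, 287, 911, 894, 156, 86, 316]

12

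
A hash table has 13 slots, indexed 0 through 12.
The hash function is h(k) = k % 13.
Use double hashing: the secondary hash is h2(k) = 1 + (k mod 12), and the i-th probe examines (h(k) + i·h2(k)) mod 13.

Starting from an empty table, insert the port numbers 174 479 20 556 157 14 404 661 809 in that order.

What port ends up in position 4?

14

174 hashes to 5; slot 5 is free → place at 5.
479 hashes to 11; slot 11 is free → place at 11.
20 hashes to 7; slot 7 is free → place at 7.
556 hashes to 10; slot 10 is free → place at 10.
157 hashes to 1; slot 1 is free → place at 1.
14 hashes to 1, h2=3; 1 taken → place at 4.
404 hashes to 1, h2=9; 1,10 taken → place at 6.
661 hashes to 11, h2=2; 11 taken → place at 0.
809 hashes to 3; slot 3 is free → place at 3.
Table: [661, 157, ., 809, 14, 174, 404, 20, ., ., 556, 479, .]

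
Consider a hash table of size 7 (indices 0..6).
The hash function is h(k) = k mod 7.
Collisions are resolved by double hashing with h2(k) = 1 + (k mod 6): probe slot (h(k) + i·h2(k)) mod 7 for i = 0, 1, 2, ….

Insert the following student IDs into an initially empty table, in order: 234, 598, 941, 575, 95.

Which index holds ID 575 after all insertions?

Insert 234: h=3, slot 3 empty => index 3.
Insert 598: h=3, h2=5, slot 3 occupied => index 1.
Insert 941: h=3, h2=6, slot 3 occupied => index 2.
Insert 575: h=1, h2=6, slot 1 occupied => index 0.
Insert 95: h=4, slot 4 empty => index 4.
Table: [575, 598, 941, 234, 95, ∅, ∅]

0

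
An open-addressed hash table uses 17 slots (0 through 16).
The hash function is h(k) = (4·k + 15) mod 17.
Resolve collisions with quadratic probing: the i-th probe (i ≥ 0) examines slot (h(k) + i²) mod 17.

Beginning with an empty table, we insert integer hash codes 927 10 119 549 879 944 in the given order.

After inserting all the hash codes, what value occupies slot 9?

944

927: h=0 -> slot 0
10: h=4 -> slot 4
119: h=15 -> slot 15
549: h=1 -> slot 1
879: h=12 -> slot 12
944: h=0, probe 0,1,4,9 -> slot 9
Table: [927, 549, -, -, 10, -, -, -, -, 944, -, -, 879, -, -, 119, -]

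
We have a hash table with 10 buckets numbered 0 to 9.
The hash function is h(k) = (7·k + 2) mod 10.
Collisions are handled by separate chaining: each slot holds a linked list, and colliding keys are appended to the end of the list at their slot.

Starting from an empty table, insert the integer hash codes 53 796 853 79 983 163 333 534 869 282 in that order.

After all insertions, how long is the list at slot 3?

5

Insert 53: h=3, bucket 3 empty → new chain.
Insert 796: h=4, bucket 4 empty → new chain.
Insert 853: h=3, bucket 3 nonempty → append to chain.
Insert 79: h=5, bucket 5 empty → new chain.
Insert 983: h=3, bucket 3 nonempty → append to chain.
Insert 163: h=3, bucket 3 nonempty → append to chain.
Insert 333: h=3, bucket 3 nonempty → append to chain.
Insert 534: h=0, bucket 0 empty → new chain.
Insert 869: h=5, bucket 5 nonempty → append to chain.
Insert 282: h=6, bucket 6 empty → new chain.
Final buckets:
0: 534
1: _
2: _
3: 53 -> 853 -> 983 -> 163 -> 333
4: 796
5: 79 -> 869
6: 282
7: _
8: _
9: _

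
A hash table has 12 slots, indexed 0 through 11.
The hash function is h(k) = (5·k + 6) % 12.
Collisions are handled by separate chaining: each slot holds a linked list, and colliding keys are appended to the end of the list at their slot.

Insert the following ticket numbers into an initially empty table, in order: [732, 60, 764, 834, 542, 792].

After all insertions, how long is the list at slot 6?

Insert 732: h=6, bucket 6 empty → new chain.
Insert 60: h=6, bucket 6 nonempty → append to chain.
Insert 764: h=10, bucket 10 empty → new chain.
Insert 834: h=0, bucket 0 empty → new chain.
Insert 542: h=4, bucket 4 empty → new chain.
Insert 792: h=6, bucket 6 nonempty → append to chain.
Final buckets:
0: 834
1: .
2: .
3: .
4: 542
5: .
6: 732 -> 60 -> 792
7: .
8: .
9: .
10: 764
11: .

3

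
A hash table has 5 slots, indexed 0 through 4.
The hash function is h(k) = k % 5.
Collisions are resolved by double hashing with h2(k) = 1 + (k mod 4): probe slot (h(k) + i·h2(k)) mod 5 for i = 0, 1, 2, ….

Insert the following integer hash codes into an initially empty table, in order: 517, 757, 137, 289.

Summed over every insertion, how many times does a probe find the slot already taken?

5

517 hashes to 2; slot 2 is free → place at 2.
757 hashes to 2, h2=2; 2 taken → place at 4.
137 hashes to 2, h2=2; 2,4 taken → place at 1.
289 hashes to 4, h2=2; 4,1 taken → place at 3.
Table: [∅, 137, 517, 289, 757]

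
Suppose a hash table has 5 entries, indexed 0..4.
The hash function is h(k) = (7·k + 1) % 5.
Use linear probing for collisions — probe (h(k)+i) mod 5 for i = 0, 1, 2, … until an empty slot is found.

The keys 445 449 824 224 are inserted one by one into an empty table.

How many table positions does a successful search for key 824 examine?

445: h=1 => slot 1
449: h=4 => slot 4
824: h=4, probe 4,0 => slot 0
224: h=4, probe 4,0,1,2 => slot 2
Table: [824, 445, 224, -, 449]
Lookup 824: h=4, probe 4,0 → found at 0.

2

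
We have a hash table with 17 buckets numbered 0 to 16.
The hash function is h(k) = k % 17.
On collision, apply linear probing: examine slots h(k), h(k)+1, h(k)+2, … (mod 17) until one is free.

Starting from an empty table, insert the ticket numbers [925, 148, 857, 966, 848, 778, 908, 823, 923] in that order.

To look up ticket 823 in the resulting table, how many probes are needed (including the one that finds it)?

4

Insert 925: h=7, slot 7 empty → index 7.
Insert 148: h=12, slot 12 empty → index 12.
Insert 857: h=7, slot 7 occupied → index 8.
Insert 966: h=14, slot 14 empty → index 14.
Insert 848: h=15, slot 15 empty → index 15.
Insert 778: h=13, slot 13 empty → index 13.
Insert 908: h=7, slots 7,8 occupied → index 9.
Insert 823: h=7, slots 7,8,9 occupied → index 10.
Insert 923: h=5, slot 5 empty → index 5.
Table: [-, -, -, -, -, 923, -, 925, 857, 908, 823, -, 148, 778, 966, 848, -]
Lookup 823: h=7, probe 7,8,9,10 → found at 10.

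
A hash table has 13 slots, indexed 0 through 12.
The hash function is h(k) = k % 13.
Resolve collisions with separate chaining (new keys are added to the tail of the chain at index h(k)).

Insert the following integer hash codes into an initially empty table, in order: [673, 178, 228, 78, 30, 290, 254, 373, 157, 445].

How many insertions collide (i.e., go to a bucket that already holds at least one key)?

3

Insert 673: h=10, bucket 10 empty -> new chain.
Insert 178: h=9, bucket 9 empty -> new chain.
Insert 228: h=7, bucket 7 empty -> new chain.
Insert 78: h=0, bucket 0 empty -> new chain.
Insert 30: h=4, bucket 4 empty -> new chain.
Insert 290: h=4, bucket 4 nonempty -> append to chain.
Insert 254: h=7, bucket 7 nonempty -> append to chain.
Insert 373: h=9, bucket 9 nonempty -> append to chain.
Insert 157: h=1, bucket 1 empty -> new chain.
Insert 445: h=3, bucket 3 empty -> new chain.
Final buckets:
0: 78
1: 157
2: —
3: 445
4: 30 -> 290
5: —
6: —
7: 228 -> 254
8: —
9: 178 -> 373
10: 673
11: —
12: —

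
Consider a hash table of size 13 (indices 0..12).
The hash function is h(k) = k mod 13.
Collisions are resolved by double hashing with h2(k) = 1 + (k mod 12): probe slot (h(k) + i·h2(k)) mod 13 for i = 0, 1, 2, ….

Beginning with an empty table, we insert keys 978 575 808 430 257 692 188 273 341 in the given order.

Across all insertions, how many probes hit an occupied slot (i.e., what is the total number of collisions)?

4

978 hashes to 3; slot 3 is free -> place at 3.
575 hashes to 3, h2=12; 3 taken -> place at 2.
808 hashes to 2, h2=5; 2 taken -> place at 7.
430 hashes to 1; slot 1 is free -> place at 1.
257 hashes to 10; slot 10 is free -> place at 10.
692 hashes to 3, h2=9; 3 taken -> place at 12.
188 hashes to 6; slot 6 is free -> place at 6.
273 hashes to 0; slot 0 is free -> place at 0.
341 hashes to 3, h2=6; 3 taken -> place at 9.
Table: [273, 430, 575, 978, -, -, 188, 808, -, 341, 257, -, 692]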